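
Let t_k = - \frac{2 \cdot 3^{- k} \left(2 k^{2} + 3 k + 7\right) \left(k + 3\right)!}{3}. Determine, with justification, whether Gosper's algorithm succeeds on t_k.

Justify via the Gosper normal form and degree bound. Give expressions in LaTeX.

Ratio r(k) = (k + 4)*(3*k + 2*(k + 1)**2 + 10)/(3*(2*k**2 + 3*k + 7)).
So A=k/3 + 4/3 and B=1, with C=k**2 + 3*k/2 + 7/2.
f must satisfy (k/3 + 4/3)·f(k+1) − (1)·f(k) = k**2 + 3*k/2 + 7/2.
From deg A=1, deg B=0, deg C=2: d=1.
Solve for f: f(k) = 3*(2*k - 1)/2 (degree 1 ≤ 1).
So s_k = (B(k−1)f/C)·t_k = (3*(2*k - 1)/(2*k**2 + 3*k + 7))·t_k = -2*(2*k - 1)*factorial(k + 3)/3**k.
Check: Δs_k = -2*(2*k**2 + 3*k + 7)*factorial(k + 3)/(3*3**k). ✓

Yes. s_k = - 2 \cdot 3^{- k} \left(2 k - 1\right) \left(k + 3\right)!.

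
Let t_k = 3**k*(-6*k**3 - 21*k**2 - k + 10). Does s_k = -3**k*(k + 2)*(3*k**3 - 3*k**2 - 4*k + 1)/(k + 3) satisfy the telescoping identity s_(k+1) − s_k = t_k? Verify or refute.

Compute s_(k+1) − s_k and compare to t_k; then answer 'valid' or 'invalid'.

s_(k+1) = 3**(k + 1)*(-3*k**4 - 15*k**3 - 17*k**2 + 6*k + 9)/(k + 4)
s_(k+1) − s_k = 3**k*(-6*k**5 - 57*k**4 - 184*k**3 - 182*k**2 + 55*k + 89)/(k**2 + 7*k + 12)
(s_(k+1) − s_k) − t_k = 3**k*(6*k**4 + 36*k**3 + 67*k**2 - 3*k - 31)/(k**2 + 7*k + 12)

Invalid: residual 3**k*(6*k**4 + 36*k**3 + 67*k**2 - 3*k - 31)/(k**2 + 7*k + 12) ≠ 0.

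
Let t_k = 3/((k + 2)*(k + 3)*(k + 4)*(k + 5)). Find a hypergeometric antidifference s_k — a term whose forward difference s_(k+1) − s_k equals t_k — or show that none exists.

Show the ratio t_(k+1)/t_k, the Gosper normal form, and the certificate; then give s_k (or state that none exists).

s_k = k*(k**2 + 9*k + 26)/(24*(k + 2)*(k + 3)*(k + 4))

t_(k+1)/t_k = (k + 2)/(k + 6).
Normal form (A,B,C) = (k + 2, k + 6, 1).
Solve (k + 2)·f(k+1) − (k + 5)·f(k) = 1.
d = 3 from the (1,1,0) case.
A polynomial solution: f(k) = k*(k**2 + 9*k + 26)/72.
R(k) = B(k−1)·f(k)/C(k) = k*(k + 5)*(k**2 + 9*k + 26)/72; s_k = R·t_k = k*(k**2 + 9*k + 26)/(24*(k + 2)*(k + 3)*(k + 4)).
s_(k+1) − s_k = 3/(k**4 + 14*k**3 + 71*k**2 + 154*k + 120) = t_k.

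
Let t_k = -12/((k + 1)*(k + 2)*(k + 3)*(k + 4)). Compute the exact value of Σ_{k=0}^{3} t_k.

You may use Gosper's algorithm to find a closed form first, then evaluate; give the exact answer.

Compute t_(k+1)/t_k: get (k + 1)/(k + 5).
Take A(k)=k + 1, B(k)=k + 5, C(k)=1.
Key eq: (k + 1)·f(k+1) = (k + 4)·f(k) + (1).
Degrees (1,1,0) ⇒ d ≤ 3.
Solving with deg f ≤ 3: f(k) = k*(k**2 + 6*k + 11)/18.
Certificate R = B(k−1)f/C = k*(k + 4)*(k**2 + 6*k + 11)/18 gives s_k = 2*k*(-k**2 - 6*k - 11)/(3*(k + 1)*(k + 2)*(k + 3)).
Verify: -12/(k**4 + 10*k**3 + 35*k**2 + 50*k + 24) matches t_k.
Evaluate s at k=4 and k=0: -68/105 and 0; difference -68/105.

Σ = -68/105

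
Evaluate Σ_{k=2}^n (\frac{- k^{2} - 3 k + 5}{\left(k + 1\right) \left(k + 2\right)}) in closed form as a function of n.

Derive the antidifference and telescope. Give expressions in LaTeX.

S(n) = \frac{- 3 n^{2} + 4 n - 1}{3 \left(n + 2\right)}

Step 1: r(k) = (k + 1)*(3*k + (k + 1)**2 - 2)/((k + 3)*(k**2 + 3*k - 5)).
Normal form (A,B,C) = (k + 1, k + 3, k**2 + 3*k - 5).
f must satisfy (k + 1)·f(k+1) − (k + 2)·f(k) = k**2 + 3*k - 5.
Degrees (1,1,2) ⇒ d ≤ 2.
Match coefficients ⇒ f(k) = k*(k - 6).
Certificate R = B(k−1)f/C = k*(k - 6)*(k + 2)/(k**2 + 3*k - 5) gives s_k = k*(6 - k)/(k + 1).
s_(k+1) − s_k = (-k**2 - 3*k + 5)/(k**2 + 3*k + 2) = t_k.
Σ_(k=2)^n t_k = s_(n+1) − s_(2) = ((-n**2 + 4*n + 5)/(n + 2)) − (8/3), i.e. (-3*n**2 + 4*n - 1)/(3*(n + 2)).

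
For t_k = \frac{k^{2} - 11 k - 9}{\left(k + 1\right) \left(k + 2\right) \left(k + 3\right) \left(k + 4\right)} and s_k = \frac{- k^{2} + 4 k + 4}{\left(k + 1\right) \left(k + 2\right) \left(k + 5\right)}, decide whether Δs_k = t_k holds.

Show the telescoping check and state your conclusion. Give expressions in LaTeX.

s_(k+1) = (4*k - (k + 1)**2 + 8)/((k + 2)*(k + 3)*(k + 6))
s_(k+1) − s_k = (k**3 - 8*k**2 - 56*k - 37)/(k**5 + 17*k**4 + 107*k**3 + 307*k**2 + 396*k + 180)
(s_(k+1) − s_k) − t_k = 2*(-2*k**3 + 6*k**2 + 84*k + 61)/(k**6 + 21*k**5 + 175*k**4 + 735*k**3 + 1624*k**2 + 1764*k + 720)

Invalid: residual \frac{2 \left(- 2 k^{3} + 6 k^{2} + 84 k + 61\right)}{k^{6} + 21 k^{5} + 175 k^{4} + 735 k^{3} + 1624 k^{2} + 1764 k + 720} ≠ 0.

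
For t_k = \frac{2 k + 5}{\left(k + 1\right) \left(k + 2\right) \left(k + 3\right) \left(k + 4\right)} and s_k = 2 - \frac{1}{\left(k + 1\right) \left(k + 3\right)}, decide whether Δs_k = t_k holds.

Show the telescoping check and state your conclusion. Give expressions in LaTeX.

Valid: the claim telescopes to t_k.

s_(k+1) = 2 - 1/((k + 2)*(k + 4))
s_(k+1) − s_k = (2*k + 5)/(k**4 + 10*k**3 + 35*k**2 + 50*k + 24)
(s_(k+1) − s_k) − t_k = 0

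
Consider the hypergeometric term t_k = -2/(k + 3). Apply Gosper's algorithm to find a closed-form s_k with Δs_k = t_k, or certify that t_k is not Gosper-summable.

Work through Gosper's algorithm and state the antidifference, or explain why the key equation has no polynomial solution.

none (Gosper's algorithm certifies no s_k)

Compute t_(k+1)/t_k: get (k + 3)/(k + 4).
Normal form (A,B,C) = (k + 3, k + 4, 1).
Set up (k + 3)·f(k+1) − (k + 3)·f(k) − (1) = 0.
Bound: deg f ≤ 0.
Put f(k) = c0: A·f(k+1) − B(k−1)·f(k) − C = -1; need -1 = 0 — inconsistent ⇒ no f, not summable.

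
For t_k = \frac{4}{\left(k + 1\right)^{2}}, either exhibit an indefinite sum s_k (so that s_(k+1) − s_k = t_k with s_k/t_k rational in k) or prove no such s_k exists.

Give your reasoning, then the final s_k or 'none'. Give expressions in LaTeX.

not Gosper-summable; s_k does not exist

Step 1: r(k) = (k + 1)**2/(k + 2)**2.
Factor: A=k**2 + 2*k + 1; B=k**2 + 4*k + 4; C=1.
Key eq: (k**2 + 2*k + 1)·f(k+1) = (k**2 + 2*k + 1)·f(k) + (1).
From deg A=2, deg B=2, deg C=0: d=0.
Write f(k) = c0. Then LHS − RHS = -1, requiring -1 = 0: contradictory. No certificate.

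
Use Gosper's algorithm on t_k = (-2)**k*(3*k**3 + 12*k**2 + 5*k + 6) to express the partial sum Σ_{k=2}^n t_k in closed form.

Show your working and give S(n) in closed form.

t_(k+1)/t_k = 2*(-3*k**3 - 21*k**2 - 38*k - 26)/(3*k**3 + 12*k**2 + 5*k + 6).
Take A(k)=-2, B(k)=1, C(k)=k**3 + 4*k**2 + 5*k/3 + 2.
f must satisfy (-2)·f(k+1) − (1)·f(k) = k**3 + 4*k**2 + 5*k/3 + 2.
Degrees (0,0,3) ⇒ d ≤ 3.
Solving with deg f ≤ 3: f(k) = -(k**3 + 2*k**2 - 3*k + 2)/3.
So s_k = (B(k−1)f/C)·t_k = (-(k**3 + 2*k**2 - 3*k + 2)/(3*k**3 + 12*k**2 + 5*k + 6))·t_k = (-2)**k*(-k**3 - 2*k**2 + 3*k - 2).
Check: Δs_k = (-2)**k*(3*k**3 + 12*k**2 + 5*k + 6). ✓
Evaluate: s_(n+1) = 2*(-2)**n*(n**3 + 5*n**2 + 4*n + 2); subtract s_(2) = -48 ⇒ S(n) = 2*(-2)**n*n**3 + 10*(-2)**n*n**2 + 8*(-2)**n*n + 4*(-2)**n + 48.

S(n) = 2*(-2)**n*n**3 + 10*(-2)**n*n**2 + 8*(-2)**n*n + 4*(-2)**n + 48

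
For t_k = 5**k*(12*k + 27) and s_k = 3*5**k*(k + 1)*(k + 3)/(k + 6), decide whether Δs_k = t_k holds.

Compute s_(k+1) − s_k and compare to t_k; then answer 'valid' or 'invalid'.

s_(k+1) = 15*5**k*(k + 2)*(k + 4)/(k + 7)
s_(k+1) − s_k = 5**k*(12*k**3 + 147*k**2 + 567*k + 657)/(k**2 + 13*k + 42)
(s_(k+1) − s_k) − t_k = 5**k*(-36*k**2 - 288*k - 477)/(k**2 + 13*k + 42)

Invalid: residual 5**k*(-36*k**2 - 288*k - 477)/(k**2 + 13*k + 42) ≠ 0.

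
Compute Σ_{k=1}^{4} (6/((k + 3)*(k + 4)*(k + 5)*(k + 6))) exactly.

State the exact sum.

Σ = 1/72

t_(k+1)/t_k = (k + 3)/(k + 7).
Factor: A=k + 3; B=k + 7; C=1.
f must satisfy (k + 3)·f(k+1) − (k + 6)·f(k) = 1.
deg f ≤ 3 (via 1,1,0).
Solve for f: f(k) = k*(k**2 + 12*k + 47)/180 (degree 3 ≤ 3).
Certificate R = B(k−1)f/C = k*(k + 6)*(k**2 + 12*k + 47)/180 gives s_k = k*(k**2 + 12*k + 47)/(30*(k + 3)*(k + 4)*(k + 5)).
Check: Δs_k = 6/(k**4 + 18*k**3 + 119*k**2 + 342*k + 360). ✓
Sum = s_(5) − s_(1); s_(5) = 11/360, s_(1) = 1/60 ⇒ 1/72.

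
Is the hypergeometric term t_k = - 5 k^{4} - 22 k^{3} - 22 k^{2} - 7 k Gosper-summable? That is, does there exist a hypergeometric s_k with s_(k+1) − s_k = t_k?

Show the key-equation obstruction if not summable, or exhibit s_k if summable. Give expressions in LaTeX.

t_(k+1)/t_k = (5*k**4 + 42*k**3 + 118*k**2 + 137*k + 56)/(k*(5*k**3 + 22*k**2 + 22*k + 7)).
So A=1 and B=1, with C=k**4 + 22*k**3/5 + 22*k**2/5 + 7*k/5.
Solve (1)·f(k+1) − (1)·f(k) = k**4 + 22*k**3/5 + 22*k**2/5 + 7*k/5.
Bound: deg f ≤ 5.
A polynomial solution: f(k) = k**2*(k - 1)*(k**2 + 4*k + 2)/5.
Certificate R = B(k−1)f/C = k*(k - 1)*(k**2 + 4*k + 2)/(5*k**3 + 22*k**2 + 22*k + 7) gives s_k = k**2*(-k**3 - 3*k**2 + 2*k + 2).
Δs = k*(-5*k**3 - 22*k**2 - 22*k - 7), as required.

Yes. s_k = k^{2} \left(- k^{3} - 3 k^{2} + 2 k + 2\right).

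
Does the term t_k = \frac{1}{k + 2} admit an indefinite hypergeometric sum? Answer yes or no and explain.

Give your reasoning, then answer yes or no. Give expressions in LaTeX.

No. Not Gosper-summable.

t_(k+1)/t_k = (k + 2)/(k + 3).
Normal form (A,B,C) = (k + 2, k + 3, 1).
Set up (k + 2)·f(k+1) − (k + 2)·f(k) − (1) = 0.
d = 0 from the (1,1,0) case.
f = c0 ⇒ A·f(k+1) − B(k−1)·f(k) − C = -1. The system {-1 = 0} is inconsistent; no antidifference.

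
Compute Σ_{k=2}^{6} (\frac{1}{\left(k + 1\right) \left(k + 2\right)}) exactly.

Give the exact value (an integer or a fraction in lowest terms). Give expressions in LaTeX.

Ratio r(k) = (k + 1)/(k + 3).
Normal form (A,B,C) = (k + 1, k + 3, 1).
f must satisfy (k + 1)·f(k+1) − (k + 2)·f(k) = 1.
Degrees (1,1,0) ⇒ d ≤ 1.
Solving with deg f ≤ 1: f(k) = k.
R(k) = B(k−1)·f(k)/C(k) = k*(k + 2); s_k = R·t_k = k/(k + 1).
s_(k+1) − s_k = 1/(k**2 + 3*k + 2) = t_k.
Evaluate s at k=7 and k=2: 7/8 and 2/3; difference 5/24.

Σ = 5/24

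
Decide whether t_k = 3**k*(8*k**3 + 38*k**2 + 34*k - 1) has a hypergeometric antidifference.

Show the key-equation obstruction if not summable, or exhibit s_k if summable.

Yes. s_k = 3**k*(4*k**3 + k**2 - 4*k - 2).

t_(k+1)/t_k = 3*(8*k**3 + 62*k**2 + 134*k + 79)/(8*k**3 + 38*k**2 + 34*k - 1).
Gosper form: A/B · C(k+1)/C(k) with A=3, B=1, C=k**3 + 19*k**2/4 + 17*k/4 - 1/8.
Need (3)·f(k+1) − (1)·f(k) = k**3 + 19*k**2/4 + 17*k/4 - 1/8.
Degrees (0,0,3) ⇒ d ≤ 3.
Coefficient equations give f(k) = (4*k**3 + k**2 - 4*k - 2)/8.
So s_k = (B(k−1)f/C)·t_k = ((4*k**3 + k**2 - 4*k - 2)/(8*k**3 + 38*k**2 + 34*k - 1))·t_k = 3**k*(4*k**3 + k**2 - 4*k - 2).
Check: Δs_k = 3**k*(8*k**3 + 38*k**2 + 34*k - 1). ✓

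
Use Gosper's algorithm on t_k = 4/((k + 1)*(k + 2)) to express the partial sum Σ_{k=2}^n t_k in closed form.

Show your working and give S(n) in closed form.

S(n) = 4*(n - 1)/(3*(n + 2))

Compute t_(k+1)/t_k: get (k + 1)/(k + 3).
A = k + 1, B = k + 3, C = 1.
Set up (k + 1)·f(k+1) − (k + 2)·f(k) − (1) = 0.
Degrees (1,1,0) ⇒ d ≤ 1.
Solve for f: f(k) = k (degree 1 ≤ 1).
Certificate R = B(k−1)f/C = k*(k + 2) gives s_k = 4*k/(k + 1).
Verify: 4/(k**2 + 3*k + 2) matches t_k.
s_(n+1) = 4*(n + 1)/(n + 2) and s_(2) = 8/3, so S(n) = 4*(n - 1)/(3*(n + 2)).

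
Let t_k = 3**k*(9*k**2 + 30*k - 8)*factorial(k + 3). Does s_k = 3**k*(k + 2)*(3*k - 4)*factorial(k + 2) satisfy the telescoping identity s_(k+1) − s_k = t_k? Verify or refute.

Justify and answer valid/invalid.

Invalid: residual -3**k*(9*k**2 + 21*k - 5)*factorial(k + 2) ≠ 0.

s_(k+1) = 3**(k + 1)*(k + 3)*(3*k - 1)*factorial(k + 3)
s_(k+1) − s_k = 3**k*(9*k**3 + 48*k**2 + 61*k - 19)*factorial(k + 2)
(s_(k+1) − s_k) − t_k = -3**k*(9*k**2 + 21*k - 5)*factorial(k + 2)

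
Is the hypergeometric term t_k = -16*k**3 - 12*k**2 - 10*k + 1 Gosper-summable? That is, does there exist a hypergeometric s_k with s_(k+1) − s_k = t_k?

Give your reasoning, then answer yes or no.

Yes. s_k = k*(-4*k**3 + 4*k**2 - 3*k + 4).

Step 1: r(k) = (16*k**3 + 60*k**2 + 82*k + 37)/(16*k**3 + 12*k**2 + 10*k - 1).
A = 1, B = 1, C = k**3 + 3*k**2/4 + 5*k/8 - 1/16.
Set up (1)·f(k+1) − (1)·f(k) − (k**3 + 3*k**2/4 + 5*k/8 - 1/16) = 0.
From deg A=0, deg B=0, deg C=3: d=4.
Match coefficients ⇒ f(k) = k*(4*k**3 - 4*k**2 + 3*k - 4)/16.
Then R = B(k−1)f/C = k*(4*k**3 - 4*k**2 + 3*k - 4)/(16*k**3 + 12*k**2 + 10*k - 1), so s_k = R(k)·t_k = k*(-4*k**3 + 4*k**2 - 3*k + 4).
Verify: -16*k**3 - 12*k**2 - 10*k + 1 matches t_k.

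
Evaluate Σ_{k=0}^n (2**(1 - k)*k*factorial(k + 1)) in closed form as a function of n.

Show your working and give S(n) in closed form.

S(n) = -4 + 2*factorial(n + 2)/2**n

Step 1: r(k) = (k + 1)*(k + 2)/(2*k).
Gosper form: A/B · C(k+1)/C(k) with A=k/2 + 1, B=1, C=k.
Solve (k/2 + 1)·f(k+1) − (1)·f(k) = k.
Degrees (1,0,1) ⇒ d ≤ 0.
A polynomial solution: f(k) = 2.
Get s_k = R·t_k = 2**(2 - k)*factorial(k + 1) with R(k) = B(k−1)f(k)/C(k) = 2/k.
Verify: 2**(1 - k)*k*factorial(k + 1) matches t_k.
Evaluate: s_(n+1) = 2**(1 - n)*factorial(n + 2); subtract s_(0) = 4 ⇒ S(n) = -4 + 2*factorial(n + 2)/2**n.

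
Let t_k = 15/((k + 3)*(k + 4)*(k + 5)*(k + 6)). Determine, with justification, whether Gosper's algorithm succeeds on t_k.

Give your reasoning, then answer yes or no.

Yes. s_k = k*(k**2 + 12*k + 47)/(12*(k + 3)*(k + 4)*(k + 5)).

t_(k+1)/t_k = (k + 3)/(k + 7).
So A=k + 3 and B=k + 7, with C=1.
Key eq: (k + 3)·f(k+1) = (k + 6)·f(k) + (1).
Bound: deg f ≤ 3.
A polynomial solution: f(k) = k*(k**2 + 12*k + 47)/180.
Then R = B(k−1)f/C = k*(k + 6)*(k**2 + 12*k + 47)/180, so s_k = R(k)·t_k = k*(k**2 + 12*k + 47)/(12*(k + 3)*(k + 4)*(k + 5)).
Verify: 15/(k**4 + 18*k**3 + 119*k**2 + 342*k + 360) matches t_k.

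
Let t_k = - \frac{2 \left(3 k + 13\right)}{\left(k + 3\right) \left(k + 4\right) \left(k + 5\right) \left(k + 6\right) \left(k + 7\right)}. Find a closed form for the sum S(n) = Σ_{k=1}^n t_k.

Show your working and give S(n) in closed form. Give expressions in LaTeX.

Step 1: r(k) = (k + 3)*(3*k + 16)/((k + 8)*(3*k + 13)).
Normal form (A,B,C) = (k + 3, k + 8, k + 13/3).
Solve (k + 3)·f(k+1) − (k + 7)·f(k) = k + 13/3.
d = 4 from the (1,1,1) case.
Solving with deg f ≤ 4: f(k) = k*(k + 4)*(k**2 + 14*k + 63)/270.
R(k) = B(k−1)·f(k)/C(k) = k*(k + 4)*(k + 7)*(k**2 + 14*k + 63)/(90*(3*k + 13)); s_k = R·t_k = k*(-k**2 - 14*k - 63)/(45*(k**3 + 14*k**2 + 63*k + 90)).
Δs = 2*(-3*k - 13)/(k**5 + 25*k**4 + 245*k**3 + 1175*k**2 + 2754*k + 2520), as required.
Telescope: S(n) = s_(n+1) − s_(1) = (-n**3 - 17*n**2 - 94*n - 78)/(45*(n**3 + 17*n**2 + 94*n + 168)) − (-13/1260) = n*(-n**2 - 17*n - 94)/(84*(n**3 + 17*n**2 + 94*n + 168)).

S(n) = \frac{n \left(- n^{2} - 17 n - 94\right)}{84 \left(n^{3} + 17 n^{2} + 94 n + 168\right)}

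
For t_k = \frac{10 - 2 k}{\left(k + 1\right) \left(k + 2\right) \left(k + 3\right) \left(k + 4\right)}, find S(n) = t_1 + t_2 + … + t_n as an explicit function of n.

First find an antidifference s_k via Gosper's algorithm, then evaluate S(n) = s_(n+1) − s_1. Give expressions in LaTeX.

S(n) = \frac{n \left(n^{2} + 9 n + 38\right)}{12 \left(n^{3} + 9 n^{2} + 26 n + 24\right)}

Step 1: r(k) = (k - 4)*(k + 1)/((k - 5)*(k + 5)).
Factor: A=k + 1; B=k + 5; C=k - 5.
Set up (k + 1)·f(k+1) − (k + 4)·f(k) − (k - 5) = 0.
deg f ≤ 3 (via 1,1,1).
Match coefficients ⇒ f(k) = -k*(k**2 + 6*k + 13)/4.
Get s_k = R·t_k = k*(k**2 + 6*k + 13)/(2*(k + 1)*(k + 2)*(k + 3)) with R(k) = B(k−1)f(k)/C(k) = -k*(k + 4)*(k**2 + 6*k + 13)/(4*(k - 5)).
Check: Δs_k = 2*(5 - k)/(k**4 + 10*k**3 + 35*k**2 + 50*k + 24). ✓
Evaluate: s_(n+1) = (n**3 + 9*n**2 + 28*n + 20)/(2*(n**3 + 9*n**2 + 26*n + 24)); subtract s_(1) = 5/12 ⇒ S(n) = n*(n**2 + 9*n + 38)/(12*(n**3 + 9*n**2 + 26*n + 24)).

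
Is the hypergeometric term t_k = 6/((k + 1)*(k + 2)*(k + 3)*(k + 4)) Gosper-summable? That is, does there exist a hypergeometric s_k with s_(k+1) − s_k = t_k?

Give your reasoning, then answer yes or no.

Yes. s_k = k*(k**2 + 6*k + 11)/(3*(k + 1)*(k + 2)*(k + 3)).

Compute t_(k+1)/t_k: get (k + 1)/(k + 5).
So A=k + 1 and B=k + 5, with C=1.
Key eq: (k + 1)·f(k+1) = (k + 4)·f(k) + (1).
d = 3 from the (1,1,0) case.
Match coefficients ⇒ f(k) = k*(k**2 + 6*k + 11)/18.
So s_k = (B(k−1)f/C)·t_k = (k*(k + 4)*(k**2 + 6*k + 11)/18)·t_k = k*(k**2 + 6*k + 11)/(3*(k + 1)*(k + 2)*(k + 3)).
s_(k+1) − s_k = 6/(k**4 + 10*k**3 + 35*k**2 + 50*k + 24) = t_k.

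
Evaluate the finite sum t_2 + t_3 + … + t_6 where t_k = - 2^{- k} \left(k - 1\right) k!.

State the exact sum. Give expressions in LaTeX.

Σ = -311/4

The ratio is k*(k + 1)/(2*(k - 1)).
A = k/2 + 1/2, B = 1, C = k - 1.
Need (k/2 + 1/2)·f(k+1) − (1)·f(k) = k - 1.
deg f ≤ 0 (via 1,0,1).
Solve for f: f(k) = 2 (degree 0 ≤ 0).
Certificate R = B(k−1)f/C = 2/(k - 1) gives s_k = -2**(1 - k)*factorial(k).
s_(k+1) − s_k = -(k - 1)*factorial(k)/2**k = t_k.
Telescoping: Σ = s_(7) − s_(2) = -315/4 − (-1) = -311/4.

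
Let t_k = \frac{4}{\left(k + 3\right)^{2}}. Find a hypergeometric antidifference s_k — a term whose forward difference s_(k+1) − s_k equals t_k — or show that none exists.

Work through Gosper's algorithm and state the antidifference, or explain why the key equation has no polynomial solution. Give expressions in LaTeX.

Step 1: r(k) = (k + 3)**2/(k + 4)**2.
A = k**2 + 6*k + 9, B = k**2 + 8*k + 16, C = 1.
Set up (k**2 + 6*k + 9)·f(k+1) − (k**2 + 6*k + 9)·f(k) − (1) = 0.
d = 0 from the (2,2,0) case.
Generic f = c0 gives residual -1; -1 = 0 cannot hold, so t_k is not Gosper-summable.

not Gosper-summable; s_k does not exist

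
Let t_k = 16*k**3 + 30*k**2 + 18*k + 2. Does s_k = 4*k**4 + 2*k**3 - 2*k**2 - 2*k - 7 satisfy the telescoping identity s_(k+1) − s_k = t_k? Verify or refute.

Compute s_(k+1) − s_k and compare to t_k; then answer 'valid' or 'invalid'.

Valid: the claim telescopes to t_k.

s_(k+1) = 4*k**4 + 18*k**3 + 28*k**2 + 16*k - 5
s_(k+1) − s_k = 16*k**3 + 30*k**2 + 18*k + 2
(s_(k+1) − s_k) − t_k = 0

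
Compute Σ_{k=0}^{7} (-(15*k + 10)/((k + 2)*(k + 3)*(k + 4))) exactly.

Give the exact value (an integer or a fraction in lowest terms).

Σ = -68/33

Compute t_(k+1)/t_k: get (k + 2)*(3*k + 5)/((k + 5)*(3*k + 2)).
A = k + 2, B = k + 5, C = k + 2/3.
Key eq: (k + 2)·f(k+1) = (k + 4)·f(k) + (k + 2/3).
Degrees (1,1,1) ⇒ d ≤ 2.
Solve for f: f(k) = k*(2*k + 1)/9 (degree 2 ≤ 2).
Get s_k = R·t_k = -5*k*(2*k + 1)/(3*(k + 2)*(k + 3)) with R(k) = B(k−1)f(k)/C(k) = k*(k + 4)*(2*k + 1)/(3*(3*k + 2)).
Check: Δs_k = 5*(-3*k - 2)/(k**3 + 9*k**2 + 26*k + 24). ✓
Telescoping: Σ = s_(8) − s_(0) = -68/33 − (0) = -68/33.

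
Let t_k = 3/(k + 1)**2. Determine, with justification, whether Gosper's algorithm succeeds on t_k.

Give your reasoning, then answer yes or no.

r(k) = (k + 1)**2/(k + 2)**2 after simplifying.
So A=k**2 + 2*k + 1 and B=k**2 + 4*k + 4, with C=1.
Need (k**2 + 2*k + 1)·f(k+1) − (k**2 + 2*k + 1)·f(k) = 1.
Degrees (2,2,0) ⇒ d ≤ 0.
Write f(k) = c0. Then LHS − RHS = -1, requiring -1 = 0: contradictory. No certificate.

No. Not Gosper-summable.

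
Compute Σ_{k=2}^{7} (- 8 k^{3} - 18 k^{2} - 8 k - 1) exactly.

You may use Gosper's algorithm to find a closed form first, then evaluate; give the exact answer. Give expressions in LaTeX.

Σ = -8988

r(k) = (8*k**3 + 42*k**2 + 68*k + 35)/(8*k**3 + 18*k**2 + 8*k + 1) after simplifying.
Normal form (A,B,C) = (1, 1, k**3 + 9*k**2/4 + k + 1/8).
Set up (1)·f(k+1) − (1)·f(k) − (k**3 + 9*k**2/4 + k + 1/8) = 0.
deg f ≤ 4 (via 0,0,3).
Solving with deg f ≤ 4: f(k) = k**2*(2*k**2 + 2*k - 3)/8.
Certificate R = B(k−1)f/C = k**2*(2*k**2 + 2*k - 3)/((4*k + 1)*(2*k**2 + 4*k + 1)) gives s_k = k**2*(-2*k**2 - 2*k + 3).
Δs = -8*k**3 - 18*k**2 - 8*k - 1, as required.
Telescoping: Σ = s_(8) − s_(2) = -9024 − (-36) = -8988.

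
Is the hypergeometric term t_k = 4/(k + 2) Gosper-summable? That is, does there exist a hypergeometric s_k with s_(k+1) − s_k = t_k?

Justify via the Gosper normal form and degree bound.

r(k) = (k + 2)/(k + 3) after simplifying.
Normal form (A,B,C) = (k + 2, k + 3, 1).
f must satisfy (k + 2)·f(k+1) − (k + 2)·f(k) = 1.
From deg A=1, deg B=1, deg C=0: d=0.
Put f(k) = c0: A·f(k+1) − B(k−1)·f(k) − C = -1; need -1 = 0 — inconsistent ⇒ no f, not summable.

No — the linear system for f has no solution.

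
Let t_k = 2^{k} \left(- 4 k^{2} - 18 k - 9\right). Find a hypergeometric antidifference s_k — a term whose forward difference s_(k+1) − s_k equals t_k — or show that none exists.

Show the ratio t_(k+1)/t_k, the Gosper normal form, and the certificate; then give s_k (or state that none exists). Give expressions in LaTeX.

Ratio r(k) = 2*(4*k**2 + 26*k + 31)/(4*k**2 + 18*k + 9).
Gosper form: A/B · C(k+1)/C(k) with A=2, B=1, C=k**2 + 9*k/2 + 9/4.
Need (2)·f(k+1) − (1)·f(k) = k**2 + 9*k/2 + 9/4.
deg f ≤ 2 (via 0,0,2).
Coefficient equations give f(k) = (4*k**2 + 2*k - 3)/4.
R(k) = B(k−1)·f(k)/C(k) = (4*k**2 + 2*k - 3)/(4*k**2 + 18*k + 9); s_k = R·t_k = 2**k*(-4*k**2 - 2*k + 3).
Δs = 2**k*(-4*k**2 - 18*k - 9), as required.

s_k = 2^{k} \left(- 4 k^{2} - 2 k + 3\right)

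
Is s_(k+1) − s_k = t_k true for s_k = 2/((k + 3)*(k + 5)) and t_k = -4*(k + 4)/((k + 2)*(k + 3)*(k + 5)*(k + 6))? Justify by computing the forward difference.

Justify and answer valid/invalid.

Invalid: residual 2*(3*k + 14)/(k**5 + 20*k**4 + 155*k**3 + 580*k**2 + 1044*k + 720) ≠ 0.

s_(k+1) = 2/((k + 4)*(k + 6))
s_(k+1) − s_k = 2*(-2*k - 9)/(k**4 + 18*k**3 + 119*k**2 + 342*k + 360)
(s_(k+1) − s_k) − t_k = 2*(3*k + 14)/(k**5 + 20*k**4 + 155*k**3 + 580*k**2 + 1044*k + 720)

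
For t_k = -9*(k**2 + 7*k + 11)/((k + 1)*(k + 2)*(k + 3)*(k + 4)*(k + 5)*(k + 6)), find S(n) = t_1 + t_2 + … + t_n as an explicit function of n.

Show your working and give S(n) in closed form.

Ratio r(k) = (k + 1)*(7*k + (k + 1)**2 + 18)/((k + 7)*(k**2 + 7*k + 11)).
So A=k + 1 and B=k + 7, with C=k**2 + 7*k + 11.
Need (k + 1)·f(k+1) − (k + 6)·f(k) = k**2 + 7*k + 11.
From deg A=1, deg B=1, deg C=2: d=5.
Match coefficients ⇒ f(k) = k*(k + 2)*(k + 4)*(k**2 + 9*k + 23)/45.
Then R = B(k−1)f/C = k*(k + 2)*(k + 4)*(k + 6)*(k**2 + 9*k + 23)/(45*(k**2 + 7*k + 11)), so s_k = R(k)·t_k = k*(-k**2 - 9*k - 23)/(5*(k**3 + 9*k**2 + 23*k + 15)).
s_(k+1) − s_k = 9*(-k**2 - 7*k - 11)/(k**6 + 21*k**5 + 175*k**4 + 735*k**3 + 1624*k**2 + 1764*k + 720) = t_k.
s_(n+1) = (-n**3 - 12*n**2 - 44*n - 33)/(5*(n**3 + 12*n**2 + 44*n + 48)) and s_(1) = -11/80, so S(n) = n*(-n**2 - 12*n - 44)/(16*(n**3 + 12*n**2 + 44*n + 48)).

S(n) = n*(-n**2 - 12*n - 44)/(16*(n**3 + 12*n**2 + 44*n + 48))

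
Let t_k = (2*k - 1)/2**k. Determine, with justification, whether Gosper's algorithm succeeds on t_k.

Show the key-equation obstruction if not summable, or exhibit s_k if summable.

Yes. s_k = 2*(-2*k - 1)/2**k.

The ratio is (2*k + 1)/(2*(2*k - 1)).
A = 1/2, B = 1, C = k - 1/2.
Key eq: (1/2)·f(k+1) = (1)·f(k) + (k - 1/2).
Degrees (0,0,1) ⇒ d ≤ 1.
Coefficient equations give f(k) = -2*k - 1.
So s_k = (B(k−1)f/C)·t_k = (-2*(2*k + 1)/(2*k - 1))·t_k = 2*(-2*k - 1)/2**k.
Verify: (2*k - 1)/2**k matches t_k.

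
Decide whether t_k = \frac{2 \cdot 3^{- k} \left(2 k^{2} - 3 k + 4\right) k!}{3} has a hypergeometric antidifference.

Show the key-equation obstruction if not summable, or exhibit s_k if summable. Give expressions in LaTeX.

The ratio is (k + 1)*(-3*k + 2*(k + 1)**2 + 1)/(3*(2*k**2 - 3*k + 4)).
Gosper form: A/B · C(k+1)/C(k) with A=k/3 + 1/3, B=1, C=k**2 - 3*k/2 + 2.
Solve (k/3 + 1/3)·f(k+1) − (1)·f(k) = k**2 - 3*k/2 + 2.
Degrees (1,0,2) ⇒ d ≤ 1.
A polynomial solution: f(k) = 3*(2*k - 1)/2.
Certificate R = B(k−1)f/C = 3*(2*k - 1)/(2*k**2 - 3*k + 4) gives s_k = 2*(2*k - 1)*factorial(k)/3**k.
Check: Δs_k = 2*(2*k**2 - 3*k + 4)*factorial(k)/(3*3**k). ✓

Yes. s_k = 2 \cdot 3^{- k} \left(2 k - 1\right) k!.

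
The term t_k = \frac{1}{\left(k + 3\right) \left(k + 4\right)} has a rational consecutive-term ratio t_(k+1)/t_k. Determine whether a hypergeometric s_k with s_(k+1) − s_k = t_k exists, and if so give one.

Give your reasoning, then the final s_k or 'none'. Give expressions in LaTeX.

Ratio r(k) = (k + 3)/(k + 5).
A = k + 3, B = k + 5, C = 1.
f must satisfy (k + 3)·f(k+1) − (k + 4)·f(k) = 1.
Bound: deg f ≤ 1.
Solving with deg f ≤ 1: f(k) = k/3.
R(k) = B(k−1)·f(k)/C(k) = k*(k + 4)/3; s_k = R·t_k = k/(3*(k + 3)).
s_(k+1) − s_k = 1/(k**2 + 7*k + 12) = t_k.

s_k = \frac{k}{3 \left(k + 3\right)}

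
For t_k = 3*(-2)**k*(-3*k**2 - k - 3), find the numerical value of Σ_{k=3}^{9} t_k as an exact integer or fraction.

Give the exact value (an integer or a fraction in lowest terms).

Compute t_(k+1)/t_k: get 2*(-3*k**2 - 7*k - 7)/(3*k**2 + k + 3).
So A=-2 and B=1, with C=k**2 + k/3 + 1.
Set up (-2)·f(k+1) − (1)·f(k) − (k**2 + k/3 + 1) = 0.
d = 2 from the (0,0,2) case.
Solving with deg f ≤ 2: f(k) = -(k**2 - k + 1)/3.
Certificate R = B(k−1)f/C = -(k**2 - k + 1)/(3*k**2 + k + 3) gives s_k = 3*(-2)**k*(k**2 - k + 1).
Check: Δs_k = 3*(-2)**k*(-3*k**2 - k - 3). ✓
Evaluate s at k=10 and k=3: 279552 and -168; difference 279720.

Σ = 279720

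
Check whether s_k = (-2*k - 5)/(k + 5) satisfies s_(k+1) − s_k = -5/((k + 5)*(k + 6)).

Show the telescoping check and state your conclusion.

valid (s_(k+1) − s_k reduces to t_k)

s_(k+1) = (-2*k - 7)/(k + 6)
s_(k+1) − s_k = -5/(k**2 + 11*k + 30)
(s_(k+1) − s_k) − t_k = 0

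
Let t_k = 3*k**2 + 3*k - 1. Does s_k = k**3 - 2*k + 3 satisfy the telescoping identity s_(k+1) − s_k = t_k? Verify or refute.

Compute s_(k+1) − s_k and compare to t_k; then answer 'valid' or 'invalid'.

s_(k+1) = -2*k + (k + 1)**3 + 1
s_(k+1) − s_k = -k**3 + (k + 1)**3 - 2
(s_(k+1) − s_k) − t_k = 0

Valid — Δs_k = t_k.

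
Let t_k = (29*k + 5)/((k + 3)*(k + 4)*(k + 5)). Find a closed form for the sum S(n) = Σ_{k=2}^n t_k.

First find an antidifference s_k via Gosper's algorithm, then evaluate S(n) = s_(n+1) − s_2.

r(k) = (k + 3)*(29*k + 34)/((k + 6)*(29*k + 5)) after simplifying.
So A=k + 3 and B=k + 6, with C=k + 5/29.
Set up (k + 3)·f(k+1) − (k + 5)·f(k) − (k + 5/29) = 0.
From deg A=1, deg B=1, deg C=1: d=2.
A polynomial solution: f(k) = k*(23*k - 13)/174.
R(k) = B(k−1)·f(k)/C(k) = k*(k + 5)*(23*k - 13)/(6*(29*k + 5)); s_k = R·t_k = k*(23*k - 13)/(6*(k + 3)*(k + 4)).
s_(k+1) − s_k = (29*k + 5)/(k**3 + 12*k**2 + 47*k + 60) = t_k.
Telescope: S(n) = s_(n+1) − s_(2) = (23*n**2 + 33*n + 10)/(6*(n**2 + 9*n + 20)) − (11/30) = (52*n**2 + 33*n - 85)/(15*(n**2 + 9*n + 20)).

S(n) = (52*n**2 + 33*n - 85)/(15*(n**2 + 9*n + 20))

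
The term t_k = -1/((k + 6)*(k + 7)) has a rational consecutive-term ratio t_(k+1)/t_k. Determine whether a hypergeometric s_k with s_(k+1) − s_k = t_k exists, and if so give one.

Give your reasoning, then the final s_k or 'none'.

s_k = -k/(6*k + 36)

Ratio r(k) = (k + 6)/(k + 8).
So A=k + 6 and B=k + 8, with C=1.
f must satisfy (k + 6)·f(k+1) − (k + 7)·f(k) = 1.
Degrees (1,1,0) ⇒ d ≤ 1.
Coefficient equations give f(k) = k/6.
Then R = B(k−1)f/C = k*(k + 7)/6, so s_k = R(k)·t_k = -k/(6*k + 36).
Verify: -1/(k**2 + 13*k + 42) matches t_k.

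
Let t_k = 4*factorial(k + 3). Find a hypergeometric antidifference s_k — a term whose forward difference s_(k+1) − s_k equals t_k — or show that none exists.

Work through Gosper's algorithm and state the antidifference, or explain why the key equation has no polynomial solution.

r(k) = k + 4 after simplifying.
A = k + 4, B = 1, C = 1.
f must satisfy (k + 4)·f(k+1) − (1)·f(k) = 1.
d = -1 from the (1,0,0) case.
Bound -1 < 0, so the key equation has no polynomial solution.

no hypergeometric antidifference exists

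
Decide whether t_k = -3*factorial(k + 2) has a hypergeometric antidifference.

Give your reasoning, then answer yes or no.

No — t_k has no hypergeometric antidifference.

Compute t_(k+1)/t_k: get k + 3.
A = k + 3, B = 1, C = 1.
Solve (k + 3)·f(k+1) − (1)·f(k) = 1.
Bound: deg f ≤ -1.
deg f ≤ -1 is impossible — no certificate.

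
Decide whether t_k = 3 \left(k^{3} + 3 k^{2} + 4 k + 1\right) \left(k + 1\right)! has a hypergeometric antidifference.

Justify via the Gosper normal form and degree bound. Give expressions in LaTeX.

Compute t_(k+1)/t_k: get (k**4 + 8*k**3 + 25*k**2 + 35*k + 18)/(k**3 + 3*k**2 + 4*k + 1).
Factor: A=k + 2; B=1; C=k**3 + 3*k**2 + 4*k + 1.
Set up (k + 2)·f(k+1) − (1)·f(k) − (k**3 + 3*k**2 + 4*k + 1) = 0.
From deg A=1, deg B=0, deg C=3: d=2.
Match coefficients ⇒ f(k) = (k - 1)*(k + 1).
Certificate R = B(k−1)f/C = (k - 1)*(k + 1)/(k**3 + 3*k**2 + 4*k + 1) gives s_k = 3*(k - 1)*(k + 1)*factorial(k + 1).
Check: Δs_k = 3*(k**3 + 3*k**2 + 4*k + 1)*factorial(k + 1). ✓

Yes. s_k = 3 \left(k - 1\right) \left(k + 1\right) \left(k + 1\right)!.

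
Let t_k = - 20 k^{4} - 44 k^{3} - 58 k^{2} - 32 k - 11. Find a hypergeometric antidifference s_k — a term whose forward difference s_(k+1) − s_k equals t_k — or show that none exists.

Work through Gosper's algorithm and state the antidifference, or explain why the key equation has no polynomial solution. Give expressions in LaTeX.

r(k) = (20*k**4 + 124*k**3 + 310*k**2 + 360*k + 165)/(20*k**4 + 44*k**3 + 58*k**2 + 32*k + 11) after simplifying.
Take A(k)=1, B(k)=1, C(k)=k**4 + 11*k**3/5 + 29*k**2/10 + 8*k/5 + 11/20.
Key eq: (1)·f(k+1) = (1)·f(k) + (k**4 + 11*k**3/5 + 29*k**2/10 + 8*k/5 + 11/20).
deg f ≤ 5 (via 0,0,4).
Solving with deg f ≤ 5: f(k) = k*(4*k**4 + k**3 + 4*k**2 - 2*k + 4)/20.
R(k) = B(k−1)·f(k)/C(k) = k*(4*k**4 + k**3 + 4*k**2 - 2*k + 4)/(20*k**4 + 44*k**3 + 58*k**2 + 32*k + 11); s_k = R·t_k = k*(-4*k**4 - k**3 - 4*k**2 + 2*k - 4).
s_(k+1) − s_k = -20*k**4 - 44*k**3 - 58*k**2 - 32*k - 11 = t_k.

s_k = k \left(- 4 k^{4} - k^{3} - 4 k^{2} + 2 k - 4\right)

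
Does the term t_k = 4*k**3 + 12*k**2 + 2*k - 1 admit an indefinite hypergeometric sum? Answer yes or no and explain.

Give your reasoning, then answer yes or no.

Yes. s_k = k**2*(k**2 + 2*k - 4).

t_(k+1)/t_k = (4*k**3 + 24*k**2 + 38*k + 17)/(4*k**3 + 12*k**2 + 2*k - 1).
A = 1, B = 1, C = k**3 + 3*k**2 + k/2 - 1/4.
Need (1)·f(k+1) − (1)·f(k) = k**3 + 3*k**2 + k/2 - 1/4.
Degrees (0,0,3) ⇒ d ≤ 4.
Match coefficients ⇒ f(k) = k**2*(k**2 + 2*k - 4)/4.
So s_k = (B(k−1)f/C)·t_k = (k**2*(k**2 + 2*k - 4)/(4*k**3 + 12*k**2 + 2*k - 1))·t_k = k**2*(k**2 + 2*k - 4).
s_(k+1) − s_k = 4*k**3 + 12*k**2 + 2*k - 1 = t_k.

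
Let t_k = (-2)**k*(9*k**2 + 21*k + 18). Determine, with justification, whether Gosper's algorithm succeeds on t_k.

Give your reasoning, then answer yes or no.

Compute t_(k+1)/t_k: get 2*(-3*k**2 - 13*k - 16)/(3*k**2 + 7*k + 6).
Factor: A=-2; B=1; C=k**2 + 7*k/3 + 2.
Key eq: (-2)·f(k+1) = (1)·f(k) + (k**2 + 7*k/3 + 2).
Bound: deg f ≤ 2.
Solving with deg f ≤ 2: f(k) = -(3*k**2 + 3*k + 2)/9.
Certificate R = B(k−1)f/C = -(3*k**2 + 3*k + 2)/(3*(3*k**2 + 7*k + 6)) gives s_k = (-2)**k*(-3*k**2 - 3*k - 2).
Verify: (-2)**k*(9*k**2 + 21*k + 18) matches t_k.

Yes. s_k = (-2)**k*(-3*k**2 - 3*k - 2).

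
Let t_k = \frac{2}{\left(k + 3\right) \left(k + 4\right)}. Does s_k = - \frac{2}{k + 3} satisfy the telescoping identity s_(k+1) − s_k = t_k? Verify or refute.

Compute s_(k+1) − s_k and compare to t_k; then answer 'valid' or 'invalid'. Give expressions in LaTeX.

valid; difference matches t_k

s_(k+1) = -2/(k + 4)
s_(k+1) − s_k = 2/((k + 3)*(k + 4))
(s_(k+1) − s_k) − t_k = 0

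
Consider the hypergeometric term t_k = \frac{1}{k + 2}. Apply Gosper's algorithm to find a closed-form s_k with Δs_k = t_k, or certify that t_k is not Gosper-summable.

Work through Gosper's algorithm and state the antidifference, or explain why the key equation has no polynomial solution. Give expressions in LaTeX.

Compute t_(k+1)/t_k: get (k + 2)/(k + 3).
Normal form (A,B,C) = (k + 2, k + 3, 1).
Need (k + 2)·f(k+1) − (k + 2)·f(k) = 1.
d = 0 from the (1,1,0) case.
Write f(k) = c0. Then LHS − RHS = -1, requiring -1 = 0: contradictory. No certificate.

none (Gosper's algorithm certifies no s_k)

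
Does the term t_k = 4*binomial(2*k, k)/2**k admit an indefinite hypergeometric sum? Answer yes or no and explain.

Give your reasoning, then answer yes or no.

t_(k+1)/t_k = (2*k + 1)/(k + 1).
Gosper form: A/B · C(k+1)/C(k) with A=2*k + 1, B=k + 1, C=1.
Solve (2*k + 1)·f(k+1) − (k)·f(k) = 1.
d = -1 from the (1,1,0) case.
d = -1 < 0 ⇒ no nonzero polynomial f; not summable.

No — key equation has no polynomial f.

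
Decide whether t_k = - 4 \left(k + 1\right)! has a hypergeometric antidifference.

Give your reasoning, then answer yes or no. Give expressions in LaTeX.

No; the degree bound rules out any f.

t_(k+1)/t_k = k + 2.
Factor: A=k + 2; B=1; C=1.
f must satisfy (k + 2)·f(k+1) − (1)·f(k) = 1.
d = -1 from the (1,0,0) case.
deg f ≤ -1 is impossible — no certificate.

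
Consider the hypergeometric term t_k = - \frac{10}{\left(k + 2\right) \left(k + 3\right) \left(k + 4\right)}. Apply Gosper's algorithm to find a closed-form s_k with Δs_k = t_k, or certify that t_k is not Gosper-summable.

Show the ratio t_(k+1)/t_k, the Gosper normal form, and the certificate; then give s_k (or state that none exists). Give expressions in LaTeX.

s_k = \frac{5 k \left(- k - 5\right)}{6 \left(k + 2\right) \left(k + 3\right)}

The ratio is (k + 2)/(k + 5).
A = k + 2, B = k + 5, C = 1.
Key eq: (k + 2)·f(k+1) = (k + 4)·f(k) + (1).
From deg A=1, deg B=1, deg C=0: d=2.
Coefficient equations give f(k) = k*(k + 5)/12.
Then R = B(k−1)f/C = k*(k + 4)*(k + 5)/12, so s_k = R(k)·t_k = 5*k*(-k - 5)/(6*(k + 2)*(k + 3)).
Verify: -10/(k**3 + 9*k**2 + 26*k + 24) matches t_k.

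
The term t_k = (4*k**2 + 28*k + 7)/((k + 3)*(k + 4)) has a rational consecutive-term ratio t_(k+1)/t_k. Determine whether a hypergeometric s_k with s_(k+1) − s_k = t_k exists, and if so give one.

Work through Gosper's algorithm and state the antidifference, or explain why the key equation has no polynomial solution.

Step 1: r(k) = (k + 3)*(28*k + 4*(k + 1)**2 + 35)/((k + 5)*(4*k**2 + 28*k + 7)).
Factor: A=k + 3; B=k + 5; C=k**2 + 7*k + 7/4.
f must satisfy (k + 3)·f(k+1) − (k + 4)·f(k) = k**2 + 7*k + 7/4.
d = 2 from the (1,1,2) case.
A polynomial solution: f(k) = k*(12*k - 5)/12.
Get s_k = R·t_k = k*(12*k - 5)/(3*(k + 3)) with R(k) = B(k−1)f(k)/C(k) = k*(k + 4)*(12*k - 5)/(3*(4*k**2 + 28*k + 7)).
Verify: (4*k**2 + 28*k + 7)/(k**2 + 7*k + 12) matches t_k.

s_k = k*(12*k - 5)/(3*(k + 3))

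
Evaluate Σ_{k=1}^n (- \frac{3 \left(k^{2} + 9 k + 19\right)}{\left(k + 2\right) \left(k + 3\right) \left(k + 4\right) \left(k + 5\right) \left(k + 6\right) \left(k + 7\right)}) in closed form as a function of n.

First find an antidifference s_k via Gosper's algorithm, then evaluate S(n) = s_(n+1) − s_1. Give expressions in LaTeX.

Step 1: r(k) = (k + 2)*(9*k + (k + 1)**2 + 28)/((k + 8)*(k**2 + 9*k + 19)).
A = k + 2, B = k + 8, C = k**2 + 9*k + 19.
f must satisfy (k + 2)·f(k+1) − (k + 7)·f(k) = k**2 + 9*k + 19.
deg f ≤ 5 (via 1,1,2).
Coefficient equations give f(k) = k*(k + 3)*(k + 5)*(k**2 + 12*k + 44)/144.
R(k) = B(k−1)·f(k)/C(k) = k*(k + 3)*(k + 5)*(k + 7)*(k**2 + 12*k + 44)/(144*(k**2 + 9*k + 19)); s_k = R·t_k = k*(-k**2 - 12*k - 44)/(48*(k**3 + 12*k**2 + 44*k + 48)).
Check: Δs_k = 3*(-k**2 - 9*k - 19)/(k**6 + 27*k**5 + 295*k**4 + 1665*k**3 + 5104*k**2 + 8028*k + 5040). ✓
s_(n+1) = (-n**3 - 15*n**2 - 71*n - 57)/(48*(n**3 + 15*n**2 + 71*n + 105)) and s_(1) = -19/1680, so S(n) = n*(-n**2 - 15*n - 71)/(105*(n**3 + 15*n**2 + 71*n + 105)).

S(n) = \frac{n \left(- n^{2} - 15 n - 71\right)}{105 \left(n^{3} + 15 n^{2} + 71 n + 105\right)}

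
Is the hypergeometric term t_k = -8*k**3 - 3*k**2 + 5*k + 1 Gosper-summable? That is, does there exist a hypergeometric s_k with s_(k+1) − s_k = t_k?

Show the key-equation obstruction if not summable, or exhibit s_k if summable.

t_(k+1)/t_k = (8*k**3 + 27*k**2 + 25*k + 5)/(8*k**3 + 3*k**2 - 5*k - 1).
So A=1 and B=1, with C=k**3 + 3*k**2/8 - 5*k/8 - 1/8.
Set up (1)·f(k+1) − (1)·f(k) − (k**3 + 3*k**2/8 - 5*k/8 - 1/8) = 0.
From deg A=0, deg B=0, deg C=3: d=4.
A polynomial solution: f(k) = k*(2*k**3 - 3*k**2 - 2*k + 2)/8.
Certificate R = B(k−1)f/C = k*(2*k**3 - 3*k**2 - 2*k + 2)/(8*k**3 + 3*k**2 - 5*k - 1) gives s_k = k*(-2*k**3 + 3*k**2 + 2*k - 2).
Verify: -8*k**3 - 3*k**2 + 5*k + 1 matches t_k.

Yes. s_k = k*(-2*k**3 + 3*k**2 + 2*k - 2).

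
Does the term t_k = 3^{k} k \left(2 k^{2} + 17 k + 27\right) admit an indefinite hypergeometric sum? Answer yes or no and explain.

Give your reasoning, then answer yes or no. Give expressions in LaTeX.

t_(k+1)/t_k = 3*(2*k**3 + 23*k**2 + 67*k + 46)/(k*(2*k**2 + 17*k + 27)).
Factor: A=3; B=1; C=k**3 + 17*k**2/2 + 27*k/2.
Need (3)·f(k+1) − (1)·f(k) = k**3 + 17*k**2/2 + 27*k/2.
deg f ≤ 3 (via 0,0,3).
Solving with deg f ≤ 3: f(k) = (k**3 + 4*k**2 - 3*k - 3)/2.
Get s_k = R·t_k = 3**k*(k**3 + 4*k**2 - 3*k - 3) with R(k) = B(k−1)f(k)/C(k) = (k**3 + 4*k**2 - 3*k - 3)/(k*(2*k**2 + 17*k + 27)).
Δs = 3**k*k*(2*k**2 + 17*k + 27), as required.

Yes. s_k = 3^{k} \left(k^{3} + 4 k^{2} - 3 k - 3\right).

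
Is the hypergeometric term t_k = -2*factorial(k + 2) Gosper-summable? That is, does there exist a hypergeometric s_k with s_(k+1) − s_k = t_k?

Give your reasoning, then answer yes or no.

r(k) = k + 3 after simplifying.
Gosper form: A/B · C(k+1)/C(k) with A=k + 3, B=1, C=1.
Set up (k + 3)·f(k+1) − (1)·f(k) − (1) = 0.
Bound: deg f ≤ -1.
deg f ≤ -1 is impossible — no certificate.

No — negative degree bound, so no certificate f.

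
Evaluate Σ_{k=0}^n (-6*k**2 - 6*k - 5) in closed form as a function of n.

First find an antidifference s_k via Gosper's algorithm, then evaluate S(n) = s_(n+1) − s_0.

S(n) = -2*n**3 - 6*n**2 - 9*n - 5

r(k) = (6*k**2 + 18*k + 17)/(6*k**2 + 6*k + 5) after simplifying.
Normal form (A,B,C) = (1, 1, k**2 + k + 5/6).
Key eq: (1)·f(k+1) = (1)·f(k) + (k**2 + k + 5/6).
deg f ≤ 3 (via 0,0,2).
Match coefficients ⇒ f(k) = k*(2*k**2 + 3)/6.
Get s_k = R·t_k = k*(-2*k**2 - 3) with R(k) = B(k−1)f(k)/C(k) = k*(2*k**2 + 3)/(6*k**2 + 6*k + 5).
Verify: -6*k**2 - 6*k - 5 matches t_k.
Σ_(k=0)^n t_k = s_(n+1) − s_(0) = (-2*n**3 - 6*n**2 - 9*n - 5) − (0), i.e. -2*n**3 - 6*n**2 - 9*n - 5.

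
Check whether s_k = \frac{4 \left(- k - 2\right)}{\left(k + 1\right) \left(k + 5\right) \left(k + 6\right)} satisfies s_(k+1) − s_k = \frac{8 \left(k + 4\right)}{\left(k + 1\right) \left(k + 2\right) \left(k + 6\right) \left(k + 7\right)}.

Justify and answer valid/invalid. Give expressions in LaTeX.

Invalid: residual \frac{36 \left(- k - 3\right)}{k^{5} + 21 k^{4} + 163 k^{3} + 567 k^{2} + 844 k + 420} ≠ 0.

s_(k+1) = 4*(-k - 3)/((k + 2)*(k + 6)*(k + 7))
s_(k+1) − s_k = 4*(2*k**2 + 9*k + 13)/(k**5 + 21*k**4 + 163*k**3 + 567*k**2 + 844*k + 420)
(s_(k+1) − s_k) − t_k = 36*(-k - 3)/(k**5 + 21*k**4 + 163*k**3 + 567*k**2 + 844*k + 420)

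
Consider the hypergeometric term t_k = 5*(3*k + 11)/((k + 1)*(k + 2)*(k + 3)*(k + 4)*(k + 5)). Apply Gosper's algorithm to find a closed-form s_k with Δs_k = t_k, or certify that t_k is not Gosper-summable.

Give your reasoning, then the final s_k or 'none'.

Ratio r(k) = (k + 1)*(3*k + 14)/((k + 6)*(3*k + 11)).
Gosper form: A/B · C(k+1)/C(k) with A=k + 1, B=k + 6, C=k + 11/3.
Solve (k + 1)·f(k+1) − (k + 5)·f(k) = k + 11/3.
Degrees (1,1,1) ⇒ d ≤ 4.
A polynomial solution: f(k) = k*(k + 3)*(k**2 + 7*k + 14)/24.
So s_k = (B(k−1)f/C)·t_k = (k*(k + 3)*(k + 5)*(k**2 + 7*k + 14)/(8*(3*k + 11)))·t_k = 5*k*(k**2 + 7*k + 14)/(8*(k**3 + 7*k**2 + 14*k + 8)).
s_(k+1) − s_k = 5*(3*k + 11)/(k**5 + 15*k**4 + 85*k**3 + 225*k**2 + 274*k + 120) = t_k.

s_k = 5*k*(k**2 + 7*k + 14)/(8*(k**3 + 7*k**2 + 14*k + 8))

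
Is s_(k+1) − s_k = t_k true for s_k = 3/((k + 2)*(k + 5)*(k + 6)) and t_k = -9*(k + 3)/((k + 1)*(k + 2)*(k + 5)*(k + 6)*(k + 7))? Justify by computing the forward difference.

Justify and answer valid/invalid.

s_(k+1) = 3/((k + 3)*(k + 6)*(k + 7))
s_(k+1) − s_k = 3*(-3*k - 11)/(k**5 + 23*k**4 + 203*k**3 + 853*k**2 + 1692*k + 1260)
(s_(k+1) − s_k) − t_k = 12*(k + 4)/(k**6 + 24*k**5 + 226*k**4 + 1056*k**3 + 2545*k**2 + 2952*k + 1260)

Invalid: residual 12*(k + 4)/(k**6 + 24*k**5 + 226*k**4 + 1056*k**3 + 2545*k**2 + 2952*k + 1260) ≠ 0.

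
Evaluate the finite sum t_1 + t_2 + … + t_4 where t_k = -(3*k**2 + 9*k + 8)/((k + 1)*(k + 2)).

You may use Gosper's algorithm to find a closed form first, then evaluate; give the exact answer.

Σ = -38/3

Compute t_(k+1)/t_k: get (k + 1)*(9*k + 3*(k + 1)**2 + 17)/((k + 3)*(3*k**2 + 9*k + 8)).
So A=k + 1 and B=k + 3, with C=k**2 + 3*k + 8/3.
Need (k + 1)·f(k+1) − (k + 2)·f(k) = k**2 + 3*k + 8/3.
Bound: deg f ≤ 2.
Match coefficients ⇒ f(k) = k*(3*k + 5)/3.
Then R = B(k−1)f/C = k*(k + 2)*(3*k + 5)/(3*k**2 + 9*k + 8), so s_k = R(k)·t_k = k*(-3*k - 5)/(k + 1).
Δs = (-3*k**2 - 9*k - 8)/(k**2 + 3*k + 2), as required.
Telescoping: Σ = s_(5) − s_(1) = -50/3 − (-4) = -38/3.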